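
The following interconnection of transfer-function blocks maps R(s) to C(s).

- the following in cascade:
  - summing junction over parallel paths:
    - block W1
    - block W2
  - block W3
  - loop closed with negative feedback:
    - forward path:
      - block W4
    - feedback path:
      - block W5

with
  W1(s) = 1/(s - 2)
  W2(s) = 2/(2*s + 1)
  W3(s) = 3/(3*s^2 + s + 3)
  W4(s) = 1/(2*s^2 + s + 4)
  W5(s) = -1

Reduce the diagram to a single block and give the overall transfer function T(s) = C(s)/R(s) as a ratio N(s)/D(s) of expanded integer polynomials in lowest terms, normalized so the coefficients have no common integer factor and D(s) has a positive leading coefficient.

[1] sum the parallel branches W1, W2 = (4*s - 3)/(2*s^2 - 3*s - 2)
[2] close the feedback loop around W4, W5 = 1/(2*s^2 + s + 3)
[3] combine (W1+W2), W3, [W4/(1+W4*W5)] in series; the result is T(s) itself (integer coefficients, no common factor, positive leading denominator coefficient)

Answer: (12*s - 9)/(12*s^6 - 8*s^5 + 5*s^4 - 46*s^3 - 32*s^2 - 39*s - 18)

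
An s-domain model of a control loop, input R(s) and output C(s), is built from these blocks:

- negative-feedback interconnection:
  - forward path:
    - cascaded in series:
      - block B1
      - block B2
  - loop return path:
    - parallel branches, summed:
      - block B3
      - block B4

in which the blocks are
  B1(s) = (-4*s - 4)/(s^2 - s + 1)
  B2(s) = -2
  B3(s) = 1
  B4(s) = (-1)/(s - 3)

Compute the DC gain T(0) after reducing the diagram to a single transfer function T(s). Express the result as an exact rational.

The answer is 24/35.

Reasoning:
1. series reduction of B1, B2, giving (8*s + 8)/(s^2 - s + 1)
2. sum the parallel branches B3, B4, giving (s - 4)/(s - 3)
3. apply the feedback formula to (B1*B2), (B3+B4), giving (8*s^2 - 16*s - 24)/(s^3 + 4*s^2 - 20*s - 35)
DC gain: substitute s = 0 into T(s) from step 3: T(0) = -24/(-35) = 24/35.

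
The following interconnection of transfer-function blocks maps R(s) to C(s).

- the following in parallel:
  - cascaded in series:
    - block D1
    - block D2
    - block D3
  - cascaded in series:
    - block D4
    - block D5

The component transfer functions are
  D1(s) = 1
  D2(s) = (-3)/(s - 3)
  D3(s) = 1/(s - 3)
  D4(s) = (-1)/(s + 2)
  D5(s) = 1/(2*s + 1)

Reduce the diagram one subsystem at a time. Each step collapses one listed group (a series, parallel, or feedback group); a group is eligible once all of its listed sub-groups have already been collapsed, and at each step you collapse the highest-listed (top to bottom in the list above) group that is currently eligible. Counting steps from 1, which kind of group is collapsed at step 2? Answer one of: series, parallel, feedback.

Step 1: reduce the series chain D1, D2, D3
Step 2: reduce the series chain D4, D5
Step 3: parallel reduction of (D1*D2*D3), (D4*D5)
The group at step 2 is a series group.

Hence the answer: series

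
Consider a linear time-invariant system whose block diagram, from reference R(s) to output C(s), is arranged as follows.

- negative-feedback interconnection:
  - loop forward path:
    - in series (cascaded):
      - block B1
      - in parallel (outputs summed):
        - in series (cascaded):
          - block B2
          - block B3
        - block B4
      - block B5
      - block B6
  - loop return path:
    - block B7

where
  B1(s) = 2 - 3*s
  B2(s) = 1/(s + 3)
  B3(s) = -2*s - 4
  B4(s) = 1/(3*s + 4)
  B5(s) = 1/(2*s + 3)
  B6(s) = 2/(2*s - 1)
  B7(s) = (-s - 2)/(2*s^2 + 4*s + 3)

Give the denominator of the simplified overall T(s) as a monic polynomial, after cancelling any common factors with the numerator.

First reduce the diagram to T(s).

[1] combine B2, B3 in series = (-2*s - 4)/(s + 3)
[2] add (B2*B3), B4 (parallel) = (-6*s^2 - 19*s - 13)/(3*s^2 + 13*s + 12)
[3] combine B1, ((B2*B3)+B4), B5, B6 in series = (36*s^3 + 90*s^2 + 2*s - 52)/(12*s^4 + 64*s^3 + 91*s^2 + 9*s - 36)
[4] reduce the feedback loop with forward (B1*((B2*B3)+B4)*B5*B6) and return B7 = (72*s^5 + 324*s^4 + 472*s^3 + 174*s^2 - 202*s - 156)/(24*s^6 + 176*s^5 + 438*s^4 + 412*s^3 + 55*s^2 - 69*s - 4)
That last expression is T(s), already simplified. Scaling its denominator by 1/24 (the reciprocal of the leading coefficient) yields the monic denominator.

Answer: s^6 + 22*s^5/3 + 73*s^4/4 + 103*s^3/6 + 55*s^2/24 - 23*s/8 - 1/6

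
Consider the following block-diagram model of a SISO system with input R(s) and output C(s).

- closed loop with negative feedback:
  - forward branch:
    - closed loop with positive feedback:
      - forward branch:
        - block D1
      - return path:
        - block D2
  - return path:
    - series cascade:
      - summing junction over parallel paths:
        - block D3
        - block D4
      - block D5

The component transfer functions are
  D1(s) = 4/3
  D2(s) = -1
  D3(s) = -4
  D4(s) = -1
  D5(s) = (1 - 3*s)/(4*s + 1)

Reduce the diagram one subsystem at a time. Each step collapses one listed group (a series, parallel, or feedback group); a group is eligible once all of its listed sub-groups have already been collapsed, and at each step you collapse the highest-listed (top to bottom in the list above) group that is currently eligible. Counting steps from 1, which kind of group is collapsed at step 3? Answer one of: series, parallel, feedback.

The answer is series.

Reasoning:
1. feedback reduction of D1, D2
2. parallel reduction of D3, D4
3. cascade (D3+D4), D5
4. close the feedback loop around [D1/(1-D1*D2)], ((D3+D4)*D5)
At step 3 the group reduced is series.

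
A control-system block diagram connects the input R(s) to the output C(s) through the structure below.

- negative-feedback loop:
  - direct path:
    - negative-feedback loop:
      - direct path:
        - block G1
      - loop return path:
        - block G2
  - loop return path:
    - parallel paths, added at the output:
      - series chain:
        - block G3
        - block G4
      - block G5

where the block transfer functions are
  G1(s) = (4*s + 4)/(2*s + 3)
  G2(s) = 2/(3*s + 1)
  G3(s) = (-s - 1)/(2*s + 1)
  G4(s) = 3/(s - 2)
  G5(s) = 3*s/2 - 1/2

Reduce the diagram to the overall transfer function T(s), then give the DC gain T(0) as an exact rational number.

Reducing step by step:

Step 1 - reduce the feedback loop with forward G1 and return G2 = (12*s^2 + 16*s + 4)/(6*s^2 + 19*s + 11)
Step 2 - multiply G3, G4 (series) = (-3*s - 3)/(2*s^2 - 3*s - 2)
Step 3 - add (G3*G4), G5 (parallel) = (6*s^3 - 11*s^2 - 9*s - 4)/(4*s^2 - 6*s - 4)
Step 4 - reduce the feedback loop with forward [G1/(1+G1*G2)] and return ((G3*G4)+G5) = (24*s^4 - 4*s^3 - 64*s^2 - 44*s - 8)/(36*s^5 - 6*s^4 - 110*s^3 - 165*s^2 - 121*s - 30)
The step-4 result is T(s). Setting s = 0: T(0) = -8/(-30) = 4/15.

Answer: 4/15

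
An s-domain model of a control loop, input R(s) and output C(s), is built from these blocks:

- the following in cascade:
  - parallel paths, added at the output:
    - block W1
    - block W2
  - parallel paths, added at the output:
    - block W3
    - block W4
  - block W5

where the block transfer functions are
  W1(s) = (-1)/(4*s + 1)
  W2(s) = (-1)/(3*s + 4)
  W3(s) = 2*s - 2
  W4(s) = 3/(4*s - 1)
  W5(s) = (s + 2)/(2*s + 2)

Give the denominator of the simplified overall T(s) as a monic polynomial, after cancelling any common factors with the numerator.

1. parallel reduction of W1, W2 gives (-7*s - 5)/(12*s^2 + 19*s + 4)
2. sum the parallel branches W3, W4 gives (8*s^2 - 10*s + 5)/(4*s - 1)
3. combine (W1+W2), (W3+W4), W5 in series gives (-56*s^4 - 82*s^3 + 75*s^2 + 5*s - 50)/(96*s^4 + 224*s^3 + 122*s^2 - 14*s - 8)
No further cancellation is possible in the step-3 result, so that is T(s). Its denominator becomes monic after dividing by the leading coefficient 96.

Therefore the answer is s^4 + 7*s^3/3 + 61*s^2/48 - 7*s/48 - 1/12.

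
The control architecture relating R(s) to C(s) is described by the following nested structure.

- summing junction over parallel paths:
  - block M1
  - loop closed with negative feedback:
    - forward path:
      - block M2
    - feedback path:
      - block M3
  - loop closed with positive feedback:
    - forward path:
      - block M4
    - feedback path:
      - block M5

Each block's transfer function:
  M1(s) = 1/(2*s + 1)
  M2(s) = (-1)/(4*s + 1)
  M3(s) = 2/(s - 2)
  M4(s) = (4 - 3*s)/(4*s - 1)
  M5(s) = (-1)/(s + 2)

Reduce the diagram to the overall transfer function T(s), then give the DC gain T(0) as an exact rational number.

[1] reduce the feedback loop with forward M2 and return M3 gives (2 - s)/(4*s^2 - 7*s - 4)
[2] feedback reduction of M4, M5 gives (-3*s^2 - 2*s + 8)/(4*s^2 + 4*s + 2)
[3] reduce the parallel group M1, [M2/(1+M2*M3)], [M4/(1-M4*M5)] gives (-24*s^5 + 22*s^4 + 121*s^3 - 58*s^2 - 128*s - 36)/(32*s^5 - 8*s^4 - 84*s^3 - 96*s^2 - 46*s - 8)
DC gain: substitute s = 0 into T(s) from step 3: T(0) = -36/(-8) = 9/2.

Therefore the answer is 9/2.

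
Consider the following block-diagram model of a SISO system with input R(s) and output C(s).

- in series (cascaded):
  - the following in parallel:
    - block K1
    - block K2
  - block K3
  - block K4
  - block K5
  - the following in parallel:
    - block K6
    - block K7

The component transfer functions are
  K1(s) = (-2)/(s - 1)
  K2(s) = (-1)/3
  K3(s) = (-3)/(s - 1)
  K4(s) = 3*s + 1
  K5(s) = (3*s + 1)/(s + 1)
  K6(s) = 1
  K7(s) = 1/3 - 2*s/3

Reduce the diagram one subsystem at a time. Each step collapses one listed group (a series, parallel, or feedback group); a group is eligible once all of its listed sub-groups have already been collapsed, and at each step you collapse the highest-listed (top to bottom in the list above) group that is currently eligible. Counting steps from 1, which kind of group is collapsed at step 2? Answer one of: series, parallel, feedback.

Step 1. parallel reduction of K1, K2
Step 2. reduce the parallel group K6, K7
Step 3. series reduction of (K1+K2), K3, K4, K5, (K6+K7)
Step 2: parallel.

Answer: parallel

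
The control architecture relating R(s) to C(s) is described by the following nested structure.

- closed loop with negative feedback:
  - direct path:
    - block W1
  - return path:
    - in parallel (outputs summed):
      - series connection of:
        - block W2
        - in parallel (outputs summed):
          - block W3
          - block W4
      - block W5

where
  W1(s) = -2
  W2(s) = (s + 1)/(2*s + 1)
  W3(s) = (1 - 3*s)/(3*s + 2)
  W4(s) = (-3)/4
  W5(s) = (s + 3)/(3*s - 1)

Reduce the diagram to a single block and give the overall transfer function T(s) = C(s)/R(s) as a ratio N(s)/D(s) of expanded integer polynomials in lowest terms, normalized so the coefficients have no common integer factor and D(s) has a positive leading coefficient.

Step 1. add W3, W4 (parallel), giving (-21*s - 2)/(12*s + 8)
Step 2. multiply W2, (W3+W4) (series), giving (-21*s^2 - 23*s - 2)/(24*s^2 + 28*s + 8)
Step 3. reduce the parallel group (W2*(W3+W4)), W5, giving (-39*s^3 + 52*s^2 + 109*s + 26)/(72*s^3 + 60*s^2 - 4*s - 8)
Step 4. feedback reduction of W1, ((W2*(W3+W4))+W5): this yields T(s), and no further normalization is needed

Answer: (-72*s^3 - 60*s^2 + 4*s + 8)/(75*s^3 - 22*s^2 - 111*s - 30)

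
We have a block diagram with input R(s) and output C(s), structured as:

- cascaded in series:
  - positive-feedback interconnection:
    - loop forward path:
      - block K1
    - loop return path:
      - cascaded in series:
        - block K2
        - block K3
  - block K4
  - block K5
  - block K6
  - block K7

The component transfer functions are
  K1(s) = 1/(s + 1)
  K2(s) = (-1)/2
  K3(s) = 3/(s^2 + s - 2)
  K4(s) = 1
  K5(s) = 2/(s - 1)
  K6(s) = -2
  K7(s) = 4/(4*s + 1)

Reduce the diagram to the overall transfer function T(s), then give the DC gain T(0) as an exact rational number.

Answer: 64

Working:
Step 1 - multiply K2, K3 (series) gives (-3)/(2*s^2 + 2*s - 4)
Step 2 - collapse the loop (K1 forward, (K2*K3) return) gives (2*s^2 + 2*s - 4)/(2*s^3 + 4*s^2 - 2*s - 1)
Step 3 - combine [K1/(1-K1*(K2*K3))], K4, K5, K6, K7 in series gives (-32*s - 64)/(8*s^4 + 18*s^3 - 4*s^2 - 6*s - 1)
That last expression is T(s); at s = 0 only the constant terms survive, so T(0) = -64/(-1) = 64.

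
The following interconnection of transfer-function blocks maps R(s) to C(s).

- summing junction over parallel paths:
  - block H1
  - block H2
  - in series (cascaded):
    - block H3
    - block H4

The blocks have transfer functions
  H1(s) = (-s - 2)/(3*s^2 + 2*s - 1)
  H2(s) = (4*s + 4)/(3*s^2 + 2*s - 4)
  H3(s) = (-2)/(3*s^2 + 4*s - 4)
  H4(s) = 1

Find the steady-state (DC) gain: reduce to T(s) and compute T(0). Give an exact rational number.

[1] combine H3, H4 in series; result (-2)/(3*s^2 + 4*s - 4)
[2] combine H1, H2, (H3*H4) in parallel; result (27*s^5 + 54*s^4 + 2*s^2 + 20*s - 24)/(27*s^6 + 72*s^5 - 21*s^4 - 122*s^3 + 16*s^2 + 56*s - 16)
Evaluating the step-2 result (the overall T(s)) at s = 0 gives T(0) = -24/(-16) = 3/2.

Therefore the answer is 3/2.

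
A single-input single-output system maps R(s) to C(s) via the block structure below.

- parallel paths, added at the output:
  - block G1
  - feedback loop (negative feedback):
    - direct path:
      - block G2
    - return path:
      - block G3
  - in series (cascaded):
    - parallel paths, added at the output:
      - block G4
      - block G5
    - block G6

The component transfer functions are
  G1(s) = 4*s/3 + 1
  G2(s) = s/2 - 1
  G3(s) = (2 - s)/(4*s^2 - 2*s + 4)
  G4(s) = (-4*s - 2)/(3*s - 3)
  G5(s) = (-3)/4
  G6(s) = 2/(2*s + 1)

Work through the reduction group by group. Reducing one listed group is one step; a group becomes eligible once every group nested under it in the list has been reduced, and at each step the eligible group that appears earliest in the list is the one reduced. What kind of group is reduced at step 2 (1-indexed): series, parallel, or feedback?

The answer is parallel.

Reasoning:
[1] collapse the loop (G2 forward, G3 return)
[2] sum the parallel branches G4, G5
[3] multiply (G4+G5), G6 (series)
[4] parallel reduction of G1, [G2/(1+G2*G3)], ((G4+G5)*G6)
So the answer for step 2 is parallel.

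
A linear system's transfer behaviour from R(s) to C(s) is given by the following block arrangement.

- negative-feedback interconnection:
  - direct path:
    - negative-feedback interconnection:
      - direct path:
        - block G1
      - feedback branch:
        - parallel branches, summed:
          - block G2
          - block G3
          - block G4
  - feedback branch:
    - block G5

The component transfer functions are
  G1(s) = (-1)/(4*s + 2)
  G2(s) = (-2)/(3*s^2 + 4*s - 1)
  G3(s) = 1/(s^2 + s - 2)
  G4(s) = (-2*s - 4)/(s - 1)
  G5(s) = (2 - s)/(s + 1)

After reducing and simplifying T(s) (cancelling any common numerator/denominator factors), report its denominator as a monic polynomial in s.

Answer: s^6 + 55*s^5/12 + 25*s^4/4 + 7*s^3/3 + 5*s^2/3 + 25*s/12 - 11/12

Working:
Step 1: parallel reduction of G2, G3, G4 = (-6*s^4 - 32*s^3 - 53*s^2 - 22*s + 11)/(3*s^4 + 7*s^3 - 3*s^2 - 9*s + 2)
Step 2: feedback reduction of G1, (G2+G3+G4) = (-3*s^4 - 7*s^3 + 3*s^2 + 9*s - 2)/(12*s^5 + 40*s^4 + 34*s^3 + 11*s^2 + 12*s - 7)
Step 3: collapse the loop ([G1/(1+G1*(G2+G3+G4))] forward, G5 return) = (-3*s^5 - 10*s^4 - 4*s^3 + 12*s^2 + 7*s - 2)/(12*s^6 + 55*s^5 + 75*s^4 + 28*s^3 + 20*s^2 + 25*s - 11)
T(s) is the step-3 result (common factors already cancelled). Leading coefficient of the denominator: 12. Divide through by 12 for the monic polynomial.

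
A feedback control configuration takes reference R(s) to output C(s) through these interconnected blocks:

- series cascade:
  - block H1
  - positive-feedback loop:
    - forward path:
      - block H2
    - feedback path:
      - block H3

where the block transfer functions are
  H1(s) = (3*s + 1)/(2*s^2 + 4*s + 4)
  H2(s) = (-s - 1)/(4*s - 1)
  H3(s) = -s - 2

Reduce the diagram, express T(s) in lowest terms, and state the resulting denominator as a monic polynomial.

The answer is s^4 + s^3 + 3*s^2 + 4*s + 6.

Reasoning:
Step 1. reduce the feedback loop with forward H2 and return H3: (s + 1)/(s^2 - s + 3)
Step 2. combine H1, [H2/(1-H2*H3)] in series: (3*s^2 + 4*s + 1)/(2*s^4 + 2*s^3 + 6*s^2 + 8*s + 12)
Step 2 gives the fully reduced T(s), with no common factor left to cancel. The denominator's leading coefficient is 2, so divide each of its coefficients by 2 to get the monic form.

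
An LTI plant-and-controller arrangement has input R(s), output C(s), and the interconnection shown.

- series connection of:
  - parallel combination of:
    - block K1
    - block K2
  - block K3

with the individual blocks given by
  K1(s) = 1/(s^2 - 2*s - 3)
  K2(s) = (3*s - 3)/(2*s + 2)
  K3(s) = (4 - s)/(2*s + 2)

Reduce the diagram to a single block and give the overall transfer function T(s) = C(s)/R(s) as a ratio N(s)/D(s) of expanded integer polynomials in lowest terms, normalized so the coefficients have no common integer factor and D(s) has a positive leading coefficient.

Reducing step by step:

Step 1: sum the parallel branches K1, K2 = (3*s^2 - 12*s + 11)/(2*s^2 - 4*s - 6)
Step 2: combine (K1+K2), K3 in series, giving the overall T(s)

Answer: (-3*s^3 + 24*s^2 - 59*s + 44)/(4*s^3 - 4*s^2 - 20*s - 12)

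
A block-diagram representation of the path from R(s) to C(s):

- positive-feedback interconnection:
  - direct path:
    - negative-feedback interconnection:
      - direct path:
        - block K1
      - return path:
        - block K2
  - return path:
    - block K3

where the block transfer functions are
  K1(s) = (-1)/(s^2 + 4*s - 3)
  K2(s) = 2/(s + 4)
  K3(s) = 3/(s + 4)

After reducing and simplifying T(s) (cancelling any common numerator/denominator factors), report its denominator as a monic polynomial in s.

Reducing step by step:

1. reduce the feedback loop with forward K1 and return K2: (-s - 4)/(s^3 + 8*s^2 + 13*s - 14)
2. collapse the loop ([K1/(1+K1*K2)] forward, K3 return): (-s - 4)/(s^3 + 8*s^2 + 13*s - 11)
T(s) is the step-2 result (common factors already cancelled). Leading coefficient of the denominator: 1, so no rescaling is needed.

Answer: s^3 + 8*s^2 + 13*s - 11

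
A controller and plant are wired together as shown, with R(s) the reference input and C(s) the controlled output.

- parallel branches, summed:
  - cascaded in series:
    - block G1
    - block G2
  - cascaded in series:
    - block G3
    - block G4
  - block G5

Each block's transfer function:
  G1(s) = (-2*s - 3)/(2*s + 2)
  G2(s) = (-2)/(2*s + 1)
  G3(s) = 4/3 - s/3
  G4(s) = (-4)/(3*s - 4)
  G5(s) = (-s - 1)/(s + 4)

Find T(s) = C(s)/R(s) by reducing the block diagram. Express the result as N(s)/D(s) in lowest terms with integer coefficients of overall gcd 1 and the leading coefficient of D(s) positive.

Step 1 - combine G1, G2 in series gives (2*s + 3)/(2*s^2 + 3*s + 1)
Step 2 - multiply G3, G4 (series) gives (4*s - 16)/(9*s - 12)
Step 3 - combine (G1*G2), (G3*G4), G5 in parallel, giving the overall T(s)

Therefore the answer is (-10*s^4 + 9*s^3 - 25*s^2 - 177*s - 196)/(18*s^4 + 75*s^3 - 15*s^2 - 120*s - 48).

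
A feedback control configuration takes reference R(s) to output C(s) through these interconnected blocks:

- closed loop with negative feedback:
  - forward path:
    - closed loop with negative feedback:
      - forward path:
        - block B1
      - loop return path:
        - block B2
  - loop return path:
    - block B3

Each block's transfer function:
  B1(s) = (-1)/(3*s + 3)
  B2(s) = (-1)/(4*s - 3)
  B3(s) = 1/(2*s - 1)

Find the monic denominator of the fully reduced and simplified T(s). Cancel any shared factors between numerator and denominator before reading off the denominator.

Step 1. apply the feedback formula to B1, B2 = (3 - 4*s)/(12*s^2 + 3*s - 8)
Step 2. collapse the loop ([B1/(1+B1*B2)] forward, B3 return) = (-8*s^2 + 10*s - 3)/(24*s^3 - 6*s^2 - 23*s + 11)
Step 2 gives the fully reduced T(s), with no common factor left to cancel. The denominator's leading coefficient is 24, so divide each of its coefficients by 24 to get the monic form.

Answer: s^3 - s^2/4 - 23*s/24 + 11/24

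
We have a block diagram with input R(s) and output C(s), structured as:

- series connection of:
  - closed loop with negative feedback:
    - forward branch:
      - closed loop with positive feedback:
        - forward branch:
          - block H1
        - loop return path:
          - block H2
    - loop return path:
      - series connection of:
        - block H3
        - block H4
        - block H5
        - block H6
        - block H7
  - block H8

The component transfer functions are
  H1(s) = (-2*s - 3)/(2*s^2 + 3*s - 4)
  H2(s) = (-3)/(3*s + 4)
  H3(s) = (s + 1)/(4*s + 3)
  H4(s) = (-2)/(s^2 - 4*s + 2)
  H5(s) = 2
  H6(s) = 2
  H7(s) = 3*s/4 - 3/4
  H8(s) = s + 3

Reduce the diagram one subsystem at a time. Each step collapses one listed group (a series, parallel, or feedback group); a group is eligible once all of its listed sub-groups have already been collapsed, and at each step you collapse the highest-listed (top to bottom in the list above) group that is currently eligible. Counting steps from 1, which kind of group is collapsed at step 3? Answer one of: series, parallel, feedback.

Reducing step by step:

Step 1. reduce the feedback loop with forward H1 and return H2
Step 2. cascade H3, H4, H5, H6, H7
Step 3. close the feedback loop around [H1/(1-H1*H2)], (H3*H4*H5*H6*H7)
Step 4. multiply [[H1/(1-H1*H2)]/(1+[H1/(1-H1*H2)]*(H3*H4*H5*H6*H7))], H8 (series)
Step 3 collapses a feedback group.

Answer: feedback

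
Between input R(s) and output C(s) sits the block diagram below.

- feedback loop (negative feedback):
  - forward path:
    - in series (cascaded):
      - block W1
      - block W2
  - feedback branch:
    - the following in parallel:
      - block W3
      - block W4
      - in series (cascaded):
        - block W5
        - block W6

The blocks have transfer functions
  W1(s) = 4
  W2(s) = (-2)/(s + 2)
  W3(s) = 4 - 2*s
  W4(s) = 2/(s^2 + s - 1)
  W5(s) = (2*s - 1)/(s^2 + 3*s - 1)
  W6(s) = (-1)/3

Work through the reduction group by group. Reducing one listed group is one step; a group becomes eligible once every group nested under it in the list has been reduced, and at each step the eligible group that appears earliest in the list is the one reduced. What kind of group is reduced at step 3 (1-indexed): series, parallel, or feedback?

Reducing step by step:

Step 1 - reduce the series chain W1, W2
Step 2 - cascade W5, W6
Step 3 - reduce the parallel group W3, W4, (W5*W6)
Step 4 - reduce the feedback loop with forward (W1*W2) and return (W3+W4+(W5*W6))
At step 3 the group reduced is parallel.

Answer: parallel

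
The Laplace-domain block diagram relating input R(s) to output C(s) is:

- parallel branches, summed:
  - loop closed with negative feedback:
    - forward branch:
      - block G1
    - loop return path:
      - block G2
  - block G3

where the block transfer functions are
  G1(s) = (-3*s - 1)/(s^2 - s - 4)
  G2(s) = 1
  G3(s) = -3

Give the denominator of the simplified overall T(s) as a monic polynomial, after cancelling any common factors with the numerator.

Answer: s^2 - 4*s - 5

Working:
(1) close the feedback loop around G1, G2: (-3*s - 1)/(s^2 - 4*s - 5)
(2) combine [G1/(1+G1*G2)], G3 in parallel: (-3*s^2 + 9*s + 14)/(s^2 - 4*s - 5)
The result of step 2 is T(s) in lowest terms. Its denominator already has leading coefficient 1, so it is monic as it stands.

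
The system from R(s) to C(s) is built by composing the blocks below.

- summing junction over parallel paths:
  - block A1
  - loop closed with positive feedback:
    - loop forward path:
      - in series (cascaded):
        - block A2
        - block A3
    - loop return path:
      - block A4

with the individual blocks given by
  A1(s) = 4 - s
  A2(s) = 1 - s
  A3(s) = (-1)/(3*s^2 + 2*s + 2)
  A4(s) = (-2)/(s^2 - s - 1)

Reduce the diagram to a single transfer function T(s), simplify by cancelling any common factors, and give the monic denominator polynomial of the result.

[1] multiply A2, A3 (series) = (s - 1)/(3*s^2 + 2*s + 2)
[2] apply the feedback formula to (A2*A3), A4 = (s^3 - 2*s^2 + 1)/(3*s^4 - s^3 - 3*s^2 - 2*s - 4)
[3] reduce the parallel group A1, [(A2*A3)/(1-(A2*A3)*A4)] = (-3*s^5 + 13*s^4 - 12*s^2 - 4*s - 15)/(3*s^4 - s^3 - 3*s^2 - 2*s - 4)
No further cancellation is possible in the step-3 result, so that is T(s). Its denominator becomes monic after dividing by the leading coefficient 3.

Therefore the answer is s^4 - s^3/3 - s^2 - 2*s/3 - 4/3.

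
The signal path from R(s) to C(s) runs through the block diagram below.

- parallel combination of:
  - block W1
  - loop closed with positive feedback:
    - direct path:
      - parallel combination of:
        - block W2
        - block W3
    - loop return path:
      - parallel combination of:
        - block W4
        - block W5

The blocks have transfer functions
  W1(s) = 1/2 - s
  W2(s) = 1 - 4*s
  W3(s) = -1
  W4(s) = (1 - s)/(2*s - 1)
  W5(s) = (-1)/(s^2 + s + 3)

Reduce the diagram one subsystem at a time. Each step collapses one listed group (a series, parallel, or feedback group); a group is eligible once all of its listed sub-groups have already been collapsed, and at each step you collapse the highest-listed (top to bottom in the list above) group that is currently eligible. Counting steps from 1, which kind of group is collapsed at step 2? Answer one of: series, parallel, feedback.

Step 1: sum the parallel branches W2, W3
Step 2: parallel reduction of W4, W5
Step 3: close the feedback loop around (W2+W3), (W4+W5)
Step 4: combine W1, [(W2+W3)/(1-(W2+W3)*(W4+W5))] in parallel
Step 2 collapses a parallel group.

Final answer: parallel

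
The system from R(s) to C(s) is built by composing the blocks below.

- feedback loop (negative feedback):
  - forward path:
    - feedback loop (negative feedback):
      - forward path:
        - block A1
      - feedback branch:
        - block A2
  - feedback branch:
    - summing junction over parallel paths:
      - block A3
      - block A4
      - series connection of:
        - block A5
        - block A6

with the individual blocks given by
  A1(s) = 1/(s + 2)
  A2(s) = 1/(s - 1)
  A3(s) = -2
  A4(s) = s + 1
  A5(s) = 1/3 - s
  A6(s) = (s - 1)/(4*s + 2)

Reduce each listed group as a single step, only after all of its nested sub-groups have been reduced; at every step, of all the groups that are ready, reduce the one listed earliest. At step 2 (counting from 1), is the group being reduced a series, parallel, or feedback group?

Step 1: apply the feedback formula to A1, A2
Step 2: cascade A5, A6
Step 3: combine A3, A4, (A5*A6) in parallel
Step 4: apply the feedback formula to [A1/(1+A1*A2)], (A3+A4+(A5*A6))
Step 2 collapses a series group.

Final answer: series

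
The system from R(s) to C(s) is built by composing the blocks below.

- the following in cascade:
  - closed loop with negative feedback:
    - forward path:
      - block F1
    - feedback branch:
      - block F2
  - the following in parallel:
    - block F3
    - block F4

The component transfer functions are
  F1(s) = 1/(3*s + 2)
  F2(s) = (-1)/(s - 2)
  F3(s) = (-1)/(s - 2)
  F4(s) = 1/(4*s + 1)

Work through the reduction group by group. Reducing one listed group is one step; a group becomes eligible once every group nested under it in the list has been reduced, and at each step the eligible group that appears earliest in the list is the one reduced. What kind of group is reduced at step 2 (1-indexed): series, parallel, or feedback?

[1] close the feedback loop around F1, F2
[2] sum the parallel branches F3, F4
[3] reduce the series chain [F1/(1+F1*F2)], (F3+F4)
So the answer for step 2 is parallel.

Therefore the answer is parallel.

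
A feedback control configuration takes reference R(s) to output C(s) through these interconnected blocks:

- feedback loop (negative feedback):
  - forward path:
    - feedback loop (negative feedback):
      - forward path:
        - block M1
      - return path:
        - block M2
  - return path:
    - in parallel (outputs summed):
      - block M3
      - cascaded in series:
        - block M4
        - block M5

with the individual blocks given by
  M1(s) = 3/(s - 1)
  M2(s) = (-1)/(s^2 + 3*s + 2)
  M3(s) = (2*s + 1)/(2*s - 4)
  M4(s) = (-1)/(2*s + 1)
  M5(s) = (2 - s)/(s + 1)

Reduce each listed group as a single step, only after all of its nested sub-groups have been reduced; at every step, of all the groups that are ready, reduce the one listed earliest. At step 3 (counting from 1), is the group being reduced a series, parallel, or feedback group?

Reducing step by step:

Step 1 - close the feedback loop around M1, M2
Step 2 - cascade M4, M5
Step 3 - add M3, (M4*M5) (parallel)
Step 4 - close the feedback loop around [M1/(1+M1*M2)], (M3+(M4*M5))
Step 3 collapses a parallel group.

Answer: parallel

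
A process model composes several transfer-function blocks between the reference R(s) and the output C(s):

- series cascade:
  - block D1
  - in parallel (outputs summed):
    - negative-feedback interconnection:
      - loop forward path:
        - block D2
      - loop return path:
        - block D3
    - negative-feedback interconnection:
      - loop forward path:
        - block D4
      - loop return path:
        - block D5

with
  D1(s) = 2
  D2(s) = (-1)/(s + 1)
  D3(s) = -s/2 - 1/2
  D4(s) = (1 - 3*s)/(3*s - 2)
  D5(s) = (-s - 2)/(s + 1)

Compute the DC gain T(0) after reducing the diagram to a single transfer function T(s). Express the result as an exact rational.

Reducing step by step:

[1] feedback reduction of D2, D3: (-2)/(3*s + 3)
[2] feedback reduction of D4, D5: (-3*s^2 - 2*s + 1)/(6*s^2 + 6*s - 4)
[3] add [D2/(1+D2*D3)], [D4/(1+D4*D5)] (parallel): (-9*s^3 - 27*s^2 - 15*s + 11)/(18*s^3 + 36*s^2 + 6*s - 12)
[4] series reduction of D1, ([D2/(1+D2*D3)]+[D4/(1+D4*D5)]): (-9*s^3 - 27*s^2 - 15*s + 11)/(9*s^3 + 18*s^2 + 3*s - 6)
That last expression is T(s); at s = 0 only the constant terms survive, so T(0) = 11/(-6) = -11/6.

Answer: -11/6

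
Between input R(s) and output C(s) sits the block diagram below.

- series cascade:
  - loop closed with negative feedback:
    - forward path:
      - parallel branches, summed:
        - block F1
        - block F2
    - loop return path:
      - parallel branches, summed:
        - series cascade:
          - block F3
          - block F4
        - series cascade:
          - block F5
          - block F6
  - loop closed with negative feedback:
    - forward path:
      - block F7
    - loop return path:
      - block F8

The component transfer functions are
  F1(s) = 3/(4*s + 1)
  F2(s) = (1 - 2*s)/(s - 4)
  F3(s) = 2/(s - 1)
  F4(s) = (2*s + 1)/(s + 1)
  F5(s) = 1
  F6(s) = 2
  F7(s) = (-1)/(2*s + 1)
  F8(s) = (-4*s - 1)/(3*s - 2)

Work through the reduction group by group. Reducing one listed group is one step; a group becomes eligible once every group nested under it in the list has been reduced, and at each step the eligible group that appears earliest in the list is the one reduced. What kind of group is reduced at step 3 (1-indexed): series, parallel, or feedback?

(1) add F1, F2 (parallel)
(2) reduce the series chain F3, F4
(3) combine F5, F6 in series
(4) parallel reduction of (F3*F4), (F5*F6)
(5) reduce the feedback loop with forward (F1+F2) and return ((F3*F4)+(F5*F6))
(6) apply the feedback formula to F7, F8
(7) multiply [(F1+F2)/(1+(F1+F2)*((F3*F4)+(F5*F6)))], [F7/(1+F7*F8)] (series)
Step 3: series.

Therefore the answer is series.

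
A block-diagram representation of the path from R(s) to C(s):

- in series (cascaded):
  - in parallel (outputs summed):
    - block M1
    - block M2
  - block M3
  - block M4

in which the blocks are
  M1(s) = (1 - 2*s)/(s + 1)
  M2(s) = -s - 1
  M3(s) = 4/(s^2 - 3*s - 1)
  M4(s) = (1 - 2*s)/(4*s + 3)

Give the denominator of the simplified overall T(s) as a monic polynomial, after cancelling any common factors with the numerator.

The answer is s^4 - 5*s^3/4 - 11*s^2/2 - 4*s - 3/4.

Reasoning:
[1] sum the parallel branches M1, M2 gives (-s^2 - 4*s)/(s + 1)
[2] combine (M1+M2), M3, M4 in series gives (8*s^3 + 28*s^2 - 16*s)/(4*s^4 - 5*s^3 - 22*s^2 - 16*s - 3)
The result of step 2 is T(s) in lowest terms. Its denominator has leading coefficient 4; dividing the denominator through by 4 makes it monic.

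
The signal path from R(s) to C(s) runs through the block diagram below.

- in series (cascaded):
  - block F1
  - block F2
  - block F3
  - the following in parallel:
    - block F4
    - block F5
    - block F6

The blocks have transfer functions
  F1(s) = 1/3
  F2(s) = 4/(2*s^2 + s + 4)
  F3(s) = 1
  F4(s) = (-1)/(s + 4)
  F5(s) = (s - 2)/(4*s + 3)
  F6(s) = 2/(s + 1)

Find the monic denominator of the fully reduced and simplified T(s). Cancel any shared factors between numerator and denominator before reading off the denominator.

Step 1 - parallel reduction of F4, F5, F6 gives (s^3 + 7*s^2 + 25*s + 13)/(4*s^3 + 23*s^2 + 31*s + 12)
Step 2 - reduce the series chain F1, F2, F3, (F4+F5+F6) gives (4*s^3 + 28*s^2 + 100*s + 52)/(24*s^5 + 150*s^4 + 303*s^3 + 441*s^2 + 408*s + 144)
The result of step 2 is T(s) in lowest terms. Its denominator has leading coefficient 24; dividing the denominator through by 24 makes it monic.

Therefore the answer is s^5 + 25*s^4/4 + 101*s^3/8 + 147*s^2/8 + 17*s + 6.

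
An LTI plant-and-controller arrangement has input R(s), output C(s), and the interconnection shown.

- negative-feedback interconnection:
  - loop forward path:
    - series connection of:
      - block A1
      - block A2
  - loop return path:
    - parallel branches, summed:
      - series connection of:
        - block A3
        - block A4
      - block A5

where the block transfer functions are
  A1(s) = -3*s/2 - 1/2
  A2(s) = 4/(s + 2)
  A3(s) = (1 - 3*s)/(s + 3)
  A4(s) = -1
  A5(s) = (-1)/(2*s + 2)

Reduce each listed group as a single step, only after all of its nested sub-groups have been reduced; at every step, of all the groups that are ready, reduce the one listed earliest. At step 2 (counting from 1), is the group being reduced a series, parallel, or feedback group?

Answer: series

Working:
Step 1. reduce the series chain A1, A2
Step 2. cascade A3, A4
Step 3. add (A3*A4), A5 (parallel)
Step 4. reduce the feedback loop with forward (A1*A2) and return ((A3*A4)+A5)
The group at step 2 is a series group.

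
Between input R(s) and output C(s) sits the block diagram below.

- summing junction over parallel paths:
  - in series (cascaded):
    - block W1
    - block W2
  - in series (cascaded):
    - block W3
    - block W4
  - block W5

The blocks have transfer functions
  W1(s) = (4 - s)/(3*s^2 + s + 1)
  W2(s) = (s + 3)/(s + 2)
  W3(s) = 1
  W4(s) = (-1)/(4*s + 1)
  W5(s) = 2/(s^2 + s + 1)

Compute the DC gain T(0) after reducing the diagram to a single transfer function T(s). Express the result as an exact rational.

The answer is 7.

Reasoning:
[1] series reduction of W1, W2; result (-s^2 + s + 12)/(3*s^3 + 7*s^2 + 3*s + 2)
[2] reduce the series chain W3, W4; result (-1)/(4*s + 1)
[3] add (W1*W2), (W3*W4), W5 (parallel); result (-7*s^5 + 13*s^4 + 97*s^3 + 90*s^2 + 78*s + 14)/(12*s^6 + 43*s^5 + 62*s^4 + 61*s^3 + 32*s^2 + 13*s + 2)
DC gain: substitute s = 0 into T(s) from step 3: T(0) = 14/2 = 7.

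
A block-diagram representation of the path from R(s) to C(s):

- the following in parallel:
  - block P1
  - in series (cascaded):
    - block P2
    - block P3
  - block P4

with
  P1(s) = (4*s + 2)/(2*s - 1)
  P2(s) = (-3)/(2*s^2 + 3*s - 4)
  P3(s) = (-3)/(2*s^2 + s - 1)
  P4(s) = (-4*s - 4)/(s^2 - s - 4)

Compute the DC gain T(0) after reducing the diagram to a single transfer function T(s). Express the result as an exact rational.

Answer: 5/4

Working:
1. combine P2, P3 in series; result 9/(4*s^4 + 8*s^3 - 7*s^2 - 7*s + 4)
2. sum the parallel branches P1, (P2*P3), P4; result (8*s^6 - 98*s^4 - 124*s^3 + 51*s^2 + 83*s - 20)/(4*s^6 + 4*s^5 - 31*s^4 - 32*s^3 + 39*s^2 + 24*s - 16)
The step-2 result is T(s). Setting s = 0: T(0) = -20/(-16) = 5/4.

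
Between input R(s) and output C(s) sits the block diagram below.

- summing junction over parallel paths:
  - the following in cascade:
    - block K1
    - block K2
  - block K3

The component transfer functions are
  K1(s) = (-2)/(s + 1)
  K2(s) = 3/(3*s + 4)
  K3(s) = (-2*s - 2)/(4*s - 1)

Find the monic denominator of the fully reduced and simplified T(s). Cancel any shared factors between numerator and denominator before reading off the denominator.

Step 1: multiply K1, K2 (series) -> (-6)/(3*s^2 + 7*s + 4)
Step 2: reduce the parallel group (K1*K2), K3 -> (-6*s^3 - 20*s^2 - 46*s - 2)/(12*s^3 + 25*s^2 + 9*s - 4)
That last expression is T(s), already simplified. Scaling its denominator by 1/12 (the reciprocal of the leading coefficient) yields the monic denominator.

Therefore the answer is s^3 + 25*s^2/12 + 3*s/4 - 1/3.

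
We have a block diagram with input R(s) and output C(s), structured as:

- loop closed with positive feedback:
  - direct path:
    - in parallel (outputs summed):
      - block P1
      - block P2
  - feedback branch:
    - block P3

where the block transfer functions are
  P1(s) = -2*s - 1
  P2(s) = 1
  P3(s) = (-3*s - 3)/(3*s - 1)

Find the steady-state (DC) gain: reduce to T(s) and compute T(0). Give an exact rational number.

Reducing step by step:

Step 1: reduce the parallel group P1, P2; result -2*s
Step 2: apply the feedback formula to (P1+P2), P3; result (6*s^2 - 2*s)/(6*s^2 + 3*s + 1)
Evaluating the step-2 result (the overall T(s)) at s = 0 gives T(0) = 0/1 = 0.

Answer: 0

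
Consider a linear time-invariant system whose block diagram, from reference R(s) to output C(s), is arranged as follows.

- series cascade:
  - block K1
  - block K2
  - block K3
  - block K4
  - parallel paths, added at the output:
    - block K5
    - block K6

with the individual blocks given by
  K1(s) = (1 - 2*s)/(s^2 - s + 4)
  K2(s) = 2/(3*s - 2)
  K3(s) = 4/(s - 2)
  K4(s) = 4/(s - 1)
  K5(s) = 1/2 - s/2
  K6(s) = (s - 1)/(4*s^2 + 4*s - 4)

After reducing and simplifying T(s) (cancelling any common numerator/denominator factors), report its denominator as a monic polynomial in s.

The answer is s^6 - 8*s^5/3 + 10*s^4/3 - s^3/3 - 44*s^2/3 + 52*s/3 - 16/3.

Reasoning:
1. parallel reduction of K5, K6 -> (-2*s^3 + 5*s - 3)/(4*s^2 + 4*s - 4)
2. series reduction of K1, K2, K3, K4, (K5+K6) -> (32*s^3 + 16*s^2 - 64*s + 24)/(3*s^6 - 8*s^5 + 10*s^4 - s^3 - 44*s^2 + 52*s - 16)
That last expression is T(s), already simplified. Scaling its denominator by 1/3 (the reciprocal of the leading coefficient) yields the monic denominator.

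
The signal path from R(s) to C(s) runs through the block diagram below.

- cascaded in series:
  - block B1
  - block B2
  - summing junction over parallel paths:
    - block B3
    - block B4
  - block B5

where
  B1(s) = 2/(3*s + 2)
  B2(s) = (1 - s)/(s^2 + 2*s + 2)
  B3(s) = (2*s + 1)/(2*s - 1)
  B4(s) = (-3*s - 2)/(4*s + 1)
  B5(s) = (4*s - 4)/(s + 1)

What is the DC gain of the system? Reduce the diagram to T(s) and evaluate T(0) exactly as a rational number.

[1] reduce the parallel group B3, B4; result (2*s^2 + 5*s + 3)/(8*s^2 - 2*s - 1)
[2] multiply B1, B2, (B3+B4), B5 (series); result (-16*s^3 + 8*s^2 + 32*s - 24)/(24*s^5 + 58*s^4 + 61*s^3 + 4*s^2 - 18*s - 4)
The step-2 result is T(s). Setting s = 0: T(0) = -24/(-4) = 6.

Hence the answer: 6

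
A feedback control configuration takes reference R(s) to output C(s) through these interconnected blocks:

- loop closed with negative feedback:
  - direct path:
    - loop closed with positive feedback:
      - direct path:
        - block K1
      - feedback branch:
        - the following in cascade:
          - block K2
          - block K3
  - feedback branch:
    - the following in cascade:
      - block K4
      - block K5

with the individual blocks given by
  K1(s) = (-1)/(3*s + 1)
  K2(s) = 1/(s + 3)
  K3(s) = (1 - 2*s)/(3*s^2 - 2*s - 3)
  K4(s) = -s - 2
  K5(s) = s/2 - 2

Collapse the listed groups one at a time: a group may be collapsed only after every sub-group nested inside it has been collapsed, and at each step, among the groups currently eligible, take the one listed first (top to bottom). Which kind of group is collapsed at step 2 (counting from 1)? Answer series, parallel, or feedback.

Step 1: multiply K2, K3 (series)
Step 2: close the feedback loop around K1, (K2*K3)
Step 3: cascade K4, K5
Step 4: apply the feedback formula to [K1/(1-K1*(K2*K3))], (K4*K5)
The group at step 2 is a feedback group.

Answer: feedback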